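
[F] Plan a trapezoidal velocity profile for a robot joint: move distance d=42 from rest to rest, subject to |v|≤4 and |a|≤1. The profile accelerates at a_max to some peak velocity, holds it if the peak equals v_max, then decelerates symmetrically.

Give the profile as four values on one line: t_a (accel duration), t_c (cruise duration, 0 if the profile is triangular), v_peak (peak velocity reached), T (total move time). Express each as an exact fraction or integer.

t_a=4 t_c=13/2 v_peak=4 T=29/2

(v_max)²/a_max = 4²/1 = 16
42 ≥ 16 ⇒ cruise phase
t_a = 4/1 = 4; v_peak = 4
d_cruise = 42 − 16 = 26; t_c = 26/4 = 13/2
T = 2·4 + 13/2 = 29/2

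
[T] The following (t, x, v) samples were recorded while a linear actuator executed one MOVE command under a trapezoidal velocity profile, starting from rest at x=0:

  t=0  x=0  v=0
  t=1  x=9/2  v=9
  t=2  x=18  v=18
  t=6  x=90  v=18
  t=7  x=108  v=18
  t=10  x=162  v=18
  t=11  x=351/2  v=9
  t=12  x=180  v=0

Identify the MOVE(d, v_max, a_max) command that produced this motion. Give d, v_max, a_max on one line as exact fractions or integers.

final state: t=12, x=180, v=0 → d = 180
a_max = (9−0)/(1−0) = 9
max v = 18 over t∈[2,10] → v_max = 18
check: 18·(2+8) = 180 ✓

d=180 v_max=18 a_max=9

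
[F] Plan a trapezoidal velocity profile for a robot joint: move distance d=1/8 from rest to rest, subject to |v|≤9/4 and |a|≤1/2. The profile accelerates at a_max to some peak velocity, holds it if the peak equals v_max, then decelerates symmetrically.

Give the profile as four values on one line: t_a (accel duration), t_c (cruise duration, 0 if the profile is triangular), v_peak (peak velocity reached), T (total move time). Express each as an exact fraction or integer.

t_a=1/2 t_c=0 v_peak=1/4 T=1

v_max²/a_max = (9/4)²/(1/2) = 81/8
1/8 < 81/8 so t_c = 0
v_peak = √(1/8·1/2) = √(1/16) = 1/4
t_a = (1/4)/(1/2) = 1/2; t_c = 0
T = 2·1/2 = 1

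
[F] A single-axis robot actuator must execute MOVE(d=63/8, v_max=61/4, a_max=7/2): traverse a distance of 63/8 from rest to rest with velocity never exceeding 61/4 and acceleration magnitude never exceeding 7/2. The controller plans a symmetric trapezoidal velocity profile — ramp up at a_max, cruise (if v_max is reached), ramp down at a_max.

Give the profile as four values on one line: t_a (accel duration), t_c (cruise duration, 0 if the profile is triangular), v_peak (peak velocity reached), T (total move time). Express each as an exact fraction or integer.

t_a=3/2 t_c=0 v_peak=21/4 T=3

vₘ²/aₘ = (61/4)²/(7/2) = 3721/56
63/8 < 3721/56 → triangular
v_peak = √(63/8·7/2) = √(441/16) = 21/4
t_a = (21/4)/(7/2) = 3/2; t_c = 0
T = 2·3/2 = 3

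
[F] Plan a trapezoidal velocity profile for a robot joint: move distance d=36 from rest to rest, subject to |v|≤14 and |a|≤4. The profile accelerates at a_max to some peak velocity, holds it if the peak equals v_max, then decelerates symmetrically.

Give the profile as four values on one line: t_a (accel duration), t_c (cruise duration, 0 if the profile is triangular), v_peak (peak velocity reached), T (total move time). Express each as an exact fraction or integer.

v_max²/a_max = 14²/4 = 49
36 < 49 so t_c = 0
v_peak = √(36·4) = √144 = 12
t_a = 12/4 = 3; t_c = 0
T = 2·3 = 6

t_a=3 t_c=0 v_peak=12 T=6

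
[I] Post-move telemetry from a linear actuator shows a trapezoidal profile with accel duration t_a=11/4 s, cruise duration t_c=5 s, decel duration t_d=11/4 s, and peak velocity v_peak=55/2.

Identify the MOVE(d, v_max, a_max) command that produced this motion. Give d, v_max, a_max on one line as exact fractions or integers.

a_max = (55/2)/(11/4) = 10
d_a = ½·55/2·11/4 = 605/16; d_c = 55/2·5 = 275/2
d = 2·605/16 + 275/2 = 1705/8
t_c = 5 > 0 ⇒ limit active, v_max = 55/2

d=1705/8 v_max=55/2 a_max=10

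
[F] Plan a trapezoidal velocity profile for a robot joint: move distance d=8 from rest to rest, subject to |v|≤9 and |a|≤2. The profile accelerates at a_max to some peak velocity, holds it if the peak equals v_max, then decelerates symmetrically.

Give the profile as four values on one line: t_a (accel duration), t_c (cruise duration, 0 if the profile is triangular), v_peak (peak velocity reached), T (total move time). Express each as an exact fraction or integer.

t_a=2 t_c=0 v_peak=4 T=4

vₘ²/aₘ = 9²/2 = 81/2
8 < 81/2 so t_c = 0
v_peak = √(8·2) = √16 = 4
t_a = 4/2 = 2; t_c = 0
T = 2·2 = 4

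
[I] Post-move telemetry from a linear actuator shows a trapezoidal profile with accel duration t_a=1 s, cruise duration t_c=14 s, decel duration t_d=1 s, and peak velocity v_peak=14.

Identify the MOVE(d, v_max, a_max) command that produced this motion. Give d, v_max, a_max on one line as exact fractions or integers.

d=210 v_max=14 a_max=14

a_max = 14/1 = 14
d_a = ½·14·1 = 7; d_c = 14·14 = 196
d = 2·7 + 196 = 210
t_c = 14 > 0 → v_max = v_peak = 14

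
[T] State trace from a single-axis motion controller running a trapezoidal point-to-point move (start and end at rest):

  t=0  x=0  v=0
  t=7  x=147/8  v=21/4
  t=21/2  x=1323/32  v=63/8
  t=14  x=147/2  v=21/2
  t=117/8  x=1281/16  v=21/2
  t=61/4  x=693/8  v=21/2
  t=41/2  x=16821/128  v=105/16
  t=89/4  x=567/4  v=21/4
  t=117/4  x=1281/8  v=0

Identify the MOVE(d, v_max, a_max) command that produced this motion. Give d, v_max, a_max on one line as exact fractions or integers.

final state: t=117/4, x=1281/8, v=0 → d = 1281/8
a_max = (21/4−0)/(7−0) = 3/4
max v = 21/2 over t∈[14,61/4] → v_max = 21/2
check: 21/2·(14+5/4) = 1281/8 ✓

d=1281/8 v_max=21/2 a_max=3/4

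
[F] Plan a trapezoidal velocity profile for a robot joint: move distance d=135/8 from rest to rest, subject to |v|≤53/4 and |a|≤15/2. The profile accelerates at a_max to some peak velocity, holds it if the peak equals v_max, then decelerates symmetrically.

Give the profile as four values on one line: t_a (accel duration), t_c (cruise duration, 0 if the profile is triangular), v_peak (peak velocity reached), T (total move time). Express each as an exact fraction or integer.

vₘ²/aₘ = (53/4)²/(15/2) = 2809/120
135/8 < 2809/120 so t_c = 0
v_peak = √(135/8·15/2) = √(2025/16) = 45/4
t_a = (45/4)/(15/2) = 3/2; t_c = 0
T = 2·3/2 = 3

t_a=3/2 t_c=0 v_peak=45/4 T=3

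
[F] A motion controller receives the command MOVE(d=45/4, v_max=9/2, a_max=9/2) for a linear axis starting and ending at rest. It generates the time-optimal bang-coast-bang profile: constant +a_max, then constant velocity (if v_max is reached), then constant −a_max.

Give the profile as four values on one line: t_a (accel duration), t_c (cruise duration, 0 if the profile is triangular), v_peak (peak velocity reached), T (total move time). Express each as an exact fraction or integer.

(v_max)²/a_max = (9/2)²/(9/2) = 9/2
45/4 ≥ 9/2 → trapezoidal
t_a = (9/2)/(9/2) = 1; v_peak = 9/2
d_cruise = 45/4 − 9/2 = 27/4; t_c = (27/4)/(9/2) = 3/2
T = 2·1 + 3/2 = 7/2

t_a=1 t_c=3/2 v_peak=9/2 T=7/2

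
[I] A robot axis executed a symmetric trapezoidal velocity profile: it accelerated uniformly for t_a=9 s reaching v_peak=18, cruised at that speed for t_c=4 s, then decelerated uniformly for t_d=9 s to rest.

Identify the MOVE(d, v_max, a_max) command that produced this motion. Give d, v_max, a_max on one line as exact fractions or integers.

d=234 v_max=18 a_max=2

a_max = 18/9 = 2
d_a = ½·18·9 = 81; d_c = 18·4 = 72
d = 2·81 + 72 = 234
t_c = 4 > 0 ⇒ limit active, v_max = 18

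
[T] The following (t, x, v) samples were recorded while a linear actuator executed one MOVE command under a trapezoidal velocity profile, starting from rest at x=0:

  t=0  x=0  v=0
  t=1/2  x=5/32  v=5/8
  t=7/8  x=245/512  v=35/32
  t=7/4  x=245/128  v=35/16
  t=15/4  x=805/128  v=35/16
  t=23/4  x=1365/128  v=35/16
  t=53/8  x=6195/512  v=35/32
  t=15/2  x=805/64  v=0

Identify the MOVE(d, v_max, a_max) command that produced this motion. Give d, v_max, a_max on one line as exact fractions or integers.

final state: t=15/2, x=805/64, v=0 → d = 805/64
a_max = (5/8−0)/(1/2−0) = 5/4
max v = 35/16 over t∈[7/4,23/4] → v_max = 35/16
check: 35/16·(7/4+4) = 805/64 ✓

d=805/64 v_max=35/16 a_max=5/4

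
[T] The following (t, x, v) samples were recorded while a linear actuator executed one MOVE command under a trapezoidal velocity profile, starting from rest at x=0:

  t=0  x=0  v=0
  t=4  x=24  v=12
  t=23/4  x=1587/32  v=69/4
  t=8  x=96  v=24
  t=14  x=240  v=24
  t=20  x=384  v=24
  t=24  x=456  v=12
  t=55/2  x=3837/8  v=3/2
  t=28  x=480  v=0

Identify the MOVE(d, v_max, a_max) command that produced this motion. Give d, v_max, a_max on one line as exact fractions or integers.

final state: t=28, x=480, v=0 → d = 480
a_max = (12−0)/(4−0) = 3
max v = 24 over t∈[8,20] → v_max = 24
check: 24·(8+12) = 480 ✓

d=480 v_max=24 a_max=3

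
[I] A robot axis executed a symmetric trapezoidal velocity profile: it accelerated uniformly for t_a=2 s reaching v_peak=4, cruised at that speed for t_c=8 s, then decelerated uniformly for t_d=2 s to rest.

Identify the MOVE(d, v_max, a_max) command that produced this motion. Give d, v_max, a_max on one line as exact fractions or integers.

d=40 v_max=4 a_max=2

a_max = 4/2 = 2
d_a = ½·4·2 = 4; d_c = 4·8 = 32
d = 2·4 + 32 = 40
t_c = 8 > 0 ⇒ limit active, v_max = 4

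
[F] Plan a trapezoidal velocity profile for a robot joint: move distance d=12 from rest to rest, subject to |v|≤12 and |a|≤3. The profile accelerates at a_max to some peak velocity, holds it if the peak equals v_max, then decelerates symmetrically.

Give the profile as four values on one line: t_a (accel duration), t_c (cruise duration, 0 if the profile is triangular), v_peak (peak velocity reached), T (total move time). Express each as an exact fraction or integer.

t_a=2 t_c=0 v_peak=6 T=4

v_max²/a_max = 12²/3 = 48
12 < 48 → triangular
v_peak = √(12·3) = √36 = 6
t_a = 6/3 = 2; t_c = 0
T = 2·2 = 4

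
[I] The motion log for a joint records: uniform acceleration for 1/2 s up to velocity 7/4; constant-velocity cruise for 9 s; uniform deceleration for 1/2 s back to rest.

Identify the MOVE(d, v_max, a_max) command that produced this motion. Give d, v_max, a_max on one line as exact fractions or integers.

a_max = (7/4)/(1/2) = 7/2
d_a = ½·7/4·1/2 = 7/16; d_c = 7/4·9 = 63/4
d = 2·7/16 + 63/4 = 133/8
t_c = 9 > 0 → v_max = v_peak = 7/4

d=133/8 v_max=7/4 a_max=7/2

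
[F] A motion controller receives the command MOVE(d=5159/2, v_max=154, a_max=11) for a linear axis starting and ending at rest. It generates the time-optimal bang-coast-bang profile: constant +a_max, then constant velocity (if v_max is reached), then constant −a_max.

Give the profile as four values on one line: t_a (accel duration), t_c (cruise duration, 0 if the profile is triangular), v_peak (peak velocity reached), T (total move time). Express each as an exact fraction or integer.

t_a=14 t_c=11/4 v_peak=154 T=123/4

v_max²/a_max = 154²/11 = 2156
5159/2 ≥ 2156 → trapezoidal
t_a = 154/11 = 14; v_peak = 154
d_cruise = 5159/2 − 2156 = 847/2; t_c = (847/2)/154 = 11/4
T = 2·14 + 11/4 = 123/4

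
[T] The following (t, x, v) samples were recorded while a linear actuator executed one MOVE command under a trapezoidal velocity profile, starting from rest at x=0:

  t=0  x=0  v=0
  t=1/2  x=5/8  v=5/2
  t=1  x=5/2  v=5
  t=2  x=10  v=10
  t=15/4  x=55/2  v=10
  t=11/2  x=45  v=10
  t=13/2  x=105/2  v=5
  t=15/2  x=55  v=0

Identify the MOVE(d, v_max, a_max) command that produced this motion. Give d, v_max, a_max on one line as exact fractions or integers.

final state: t=15/2, x=55, v=0 → d = 55
a_max = (5/2−0)/(1/2−0) = 5
max v = 10 over t∈[2,11/2] → v_max = 10
check: 10·(2+7/2) = 55 ✓

d=55 v_max=10 a_max=5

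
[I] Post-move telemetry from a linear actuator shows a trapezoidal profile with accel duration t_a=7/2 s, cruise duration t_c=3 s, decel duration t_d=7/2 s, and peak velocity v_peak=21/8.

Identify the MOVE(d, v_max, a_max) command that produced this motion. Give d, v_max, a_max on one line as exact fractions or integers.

d=273/16 v_max=21/8 a_max=3/4

a_max = (21/8)/(7/2) = 3/4
d_a = ½·21/8·7/2 = 147/32; d_c = 21/8·3 = 63/8
d = 2·147/32 + 63/8 = 273/16
t_c = 3 > 0 → v_max = v_peak = 21/8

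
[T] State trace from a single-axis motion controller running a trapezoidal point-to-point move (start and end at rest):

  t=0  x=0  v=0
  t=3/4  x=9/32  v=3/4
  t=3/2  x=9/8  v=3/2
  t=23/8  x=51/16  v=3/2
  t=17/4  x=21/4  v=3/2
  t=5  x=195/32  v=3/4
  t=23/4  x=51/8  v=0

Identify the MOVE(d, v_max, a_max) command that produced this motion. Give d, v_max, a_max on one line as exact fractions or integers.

final state: t=23/4, x=51/8, v=0 → d = 51/8
a_max = (3/4−0)/(3/4−0) = 1
max v = 3/2 over t∈[3/2,17/4] → v_max = 3/2
check: 3/2·(3/2+11/4) = 51/8 ✓

d=51/8 v_max=3/2 a_max=1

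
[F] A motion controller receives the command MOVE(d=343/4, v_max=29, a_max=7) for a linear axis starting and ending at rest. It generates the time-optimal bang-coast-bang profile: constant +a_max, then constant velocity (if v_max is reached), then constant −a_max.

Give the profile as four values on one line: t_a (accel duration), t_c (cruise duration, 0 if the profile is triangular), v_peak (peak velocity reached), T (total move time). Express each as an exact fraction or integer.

vₘ²/aₘ = 29²/7 = 841/7
343/4 < 841/7 → triangular
v_peak = √(343/4·7) = √(2401/4) = 49/2
t_a = (49/2)/7 = 7/2; t_c = 0
T = 2·7/2 = 7

t_a=7/2 t_c=0 v_peak=49/2 T=7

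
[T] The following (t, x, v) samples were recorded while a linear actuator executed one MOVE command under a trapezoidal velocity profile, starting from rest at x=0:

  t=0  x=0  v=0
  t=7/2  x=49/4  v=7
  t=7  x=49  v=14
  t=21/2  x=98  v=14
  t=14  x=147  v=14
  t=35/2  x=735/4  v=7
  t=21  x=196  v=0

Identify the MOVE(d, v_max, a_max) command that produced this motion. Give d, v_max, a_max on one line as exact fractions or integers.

final state: t=21, x=196, v=0 → d = 196
a_max = (7−0)/(7/2−0) = 2
max v = 14 over t∈[7,14] → v_max = 14
check: 14·(7+7) = 196 ✓

d=196 v_max=14 a_max=2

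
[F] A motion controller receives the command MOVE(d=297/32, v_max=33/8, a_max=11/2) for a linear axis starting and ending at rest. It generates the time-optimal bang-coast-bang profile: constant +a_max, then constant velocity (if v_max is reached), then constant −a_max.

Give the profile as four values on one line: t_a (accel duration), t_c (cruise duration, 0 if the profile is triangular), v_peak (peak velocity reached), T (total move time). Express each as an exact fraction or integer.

(v_max)²/a_max = (33/8)²/(11/2) = 99/32
297/32 ≥ 99/32 ⇒ cruise phase
t_a = (33/8)/(11/2) = 3/4; v_peak = 33/8
d_cruise = 297/32 − 99/32 = 99/16; t_c = (99/16)/(33/8) = 3/2
T = 2·3/4 + 3/2 = 3

t_a=3/4 t_c=3/2 v_peak=33/8 T=3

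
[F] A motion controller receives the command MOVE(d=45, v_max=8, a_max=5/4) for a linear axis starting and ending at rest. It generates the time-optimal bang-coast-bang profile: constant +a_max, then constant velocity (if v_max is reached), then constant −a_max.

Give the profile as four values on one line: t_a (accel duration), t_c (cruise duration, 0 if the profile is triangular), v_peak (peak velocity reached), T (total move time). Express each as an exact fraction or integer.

vₘ²/aₘ = 8²/(5/4) = 256/5
45 < 256/5 so t_c = 0
v_peak = √(45·5/4) = √(225/4) = 15/2
t_a = (15/2)/(5/4) = 6; t_c = 0
T = 2·6 = 12

t_a=6 t_c=0 v_peak=15/2 T=12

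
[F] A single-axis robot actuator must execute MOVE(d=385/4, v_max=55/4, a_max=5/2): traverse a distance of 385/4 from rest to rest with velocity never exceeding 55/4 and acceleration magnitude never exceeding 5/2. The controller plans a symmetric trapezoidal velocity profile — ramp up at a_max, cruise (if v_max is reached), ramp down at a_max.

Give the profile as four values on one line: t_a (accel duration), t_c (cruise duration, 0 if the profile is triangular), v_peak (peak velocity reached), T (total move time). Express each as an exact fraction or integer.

t_a=11/2 t_c=3/2 v_peak=55/4 T=25/2

(v_max)²/a_max = (55/4)²/(5/2) = 605/8
385/4 ≥ 605/8 → trapezoidal
t_a = (55/4)/(5/2) = 11/2; v_peak = 55/4
d_cruise = 385/4 − 605/8 = 165/8; t_c = (165/8)/(55/4) = 3/2
T = 2·11/2 + 3/2 = 25/2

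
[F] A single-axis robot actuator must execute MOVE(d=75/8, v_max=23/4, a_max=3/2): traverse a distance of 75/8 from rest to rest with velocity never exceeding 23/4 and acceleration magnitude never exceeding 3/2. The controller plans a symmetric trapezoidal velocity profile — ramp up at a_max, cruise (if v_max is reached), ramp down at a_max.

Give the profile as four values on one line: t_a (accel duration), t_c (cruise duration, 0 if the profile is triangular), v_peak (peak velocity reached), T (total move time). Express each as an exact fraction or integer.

t_a=5/2 t_c=0 v_peak=15/4 T=5

(v_max)²/a_max = (23/4)²/(3/2) = 529/24
75/8 < 529/24 → triangular
v_peak = √(75/8·3/2) = √(225/16) = 15/4
t_a = (15/4)/(3/2) = 5/2; t_c = 0
T = 2·5/2 = 5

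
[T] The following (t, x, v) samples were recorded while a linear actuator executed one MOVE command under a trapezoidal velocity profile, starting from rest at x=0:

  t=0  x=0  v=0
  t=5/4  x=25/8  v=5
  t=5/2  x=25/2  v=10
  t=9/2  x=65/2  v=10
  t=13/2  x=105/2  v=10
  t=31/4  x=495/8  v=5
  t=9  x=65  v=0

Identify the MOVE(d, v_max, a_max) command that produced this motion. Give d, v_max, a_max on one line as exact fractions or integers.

final state: t=9, x=65, v=0 → d = 65
a_max = (5−0)/(5/4−0) = 4
max v = 10 over t∈[5/2,13/2] → v_max = 10
check: 10·(5/2+4) = 65 ✓

d=65 v_max=10 a_max=4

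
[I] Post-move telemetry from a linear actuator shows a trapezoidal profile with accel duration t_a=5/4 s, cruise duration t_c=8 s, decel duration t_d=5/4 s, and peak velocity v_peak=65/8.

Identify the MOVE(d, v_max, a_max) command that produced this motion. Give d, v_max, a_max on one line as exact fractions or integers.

a_max = (65/8)/(5/4) = 13/2
d_a = ½·65/8·5/4 = 325/64; d_c = 65/8·8 = 65
d = 2·325/64 + 65 = 2405/32
t_c = 8 > 0 ⇒ limit active, v_max = 65/8

d=2405/32 v_max=65/8 a_max=13/2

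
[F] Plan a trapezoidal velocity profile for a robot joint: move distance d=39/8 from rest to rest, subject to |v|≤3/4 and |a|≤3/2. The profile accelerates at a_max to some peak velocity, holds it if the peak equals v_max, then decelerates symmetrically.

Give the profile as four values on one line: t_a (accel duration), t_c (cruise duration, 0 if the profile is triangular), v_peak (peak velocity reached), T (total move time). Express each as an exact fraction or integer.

(v_max)²/a_max = (3/4)²/(3/2) = 3/8
39/8 ≥ 3/8 ⇒ cruise phase
t_a = (3/4)/(3/2) = 1/2; v_peak = 3/4
d_cruise = 39/8 − 3/8 = 9/2; t_c = (9/2)/(3/4) = 6
T = 2·1/2 + 6 = 7

t_a=1/2 t_c=6 v_peak=3/4 T=7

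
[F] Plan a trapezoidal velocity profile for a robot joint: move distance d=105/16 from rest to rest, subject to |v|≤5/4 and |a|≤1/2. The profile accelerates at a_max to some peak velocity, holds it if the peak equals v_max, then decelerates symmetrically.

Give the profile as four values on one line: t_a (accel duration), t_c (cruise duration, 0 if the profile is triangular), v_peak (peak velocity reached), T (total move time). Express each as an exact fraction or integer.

t_a=5/2 t_c=11/4 v_peak=5/4 T=31/4

vₘ²/aₘ = (5/4)²/(1/2) = 25/8
105/16 ≥ 25/8 → trapezoidal
t_a = (5/4)/(1/2) = 5/2; v_peak = 5/4
d_cruise = 105/16 − 25/8 = 55/16; t_c = (55/16)/(5/4) = 11/4
T = 2·5/2 + 11/4 = 31/4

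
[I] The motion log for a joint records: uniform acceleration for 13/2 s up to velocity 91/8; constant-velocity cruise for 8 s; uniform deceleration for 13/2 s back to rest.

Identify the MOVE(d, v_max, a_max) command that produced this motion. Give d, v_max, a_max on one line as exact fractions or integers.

a_max = (91/8)/(13/2) = 7/4
d_a = ½·91/8·13/2 = 1183/32; d_c = 91/8·8 = 91
d = 2·1183/32 + 91 = 2639/16
t_c = 8 > 0 ⇒ limit active, v_max = 91/8

d=2639/16 v_max=91/8 a_max=7/4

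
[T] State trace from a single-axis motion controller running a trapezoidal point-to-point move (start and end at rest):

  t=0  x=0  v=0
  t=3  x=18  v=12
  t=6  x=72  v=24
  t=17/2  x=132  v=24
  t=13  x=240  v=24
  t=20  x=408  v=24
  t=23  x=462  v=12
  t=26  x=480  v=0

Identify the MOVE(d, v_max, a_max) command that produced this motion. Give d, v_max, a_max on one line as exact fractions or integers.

final state: t=26, x=480, v=0 → d = 480
a_max = (12−0)/(3−0) = 4
max v = 24 over t∈[6,20] → v_max = 24
check: 24·(6+14) = 480 ✓

d=480 v_max=24 a_max=4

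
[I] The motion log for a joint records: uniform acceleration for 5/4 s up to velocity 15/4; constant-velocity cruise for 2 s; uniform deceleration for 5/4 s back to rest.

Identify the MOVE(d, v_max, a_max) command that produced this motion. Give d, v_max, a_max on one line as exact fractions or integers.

d=195/16 v_max=15/4 a_max=3

a_max = (15/4)/(5/4) = 3
d_a = ½·15/4·5/4 = 75/32; d_c = 15/4·2 = 15/2
d = 2·75/32 + 15/2 = 195/16
t_c = 2 > 0 so v_max = 15/4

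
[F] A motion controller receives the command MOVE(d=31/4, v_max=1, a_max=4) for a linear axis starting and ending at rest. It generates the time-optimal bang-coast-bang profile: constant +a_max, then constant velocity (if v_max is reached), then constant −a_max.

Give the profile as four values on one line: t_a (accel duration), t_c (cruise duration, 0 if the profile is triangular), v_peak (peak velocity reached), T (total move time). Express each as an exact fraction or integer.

t_a=1/4 t_c=15/2 v_peak=1 T=8

v_max²/a_max = 1²/4 = 1/4
31/4 ≥ 1/4 → trapezoidal
t_a = 1/4; v_peak = 1
d_cruise = 31/4 − 1/4 = 15/2; t_c = (15/2)/1 = 15/2
T = 2·1/4 + 15/2 = 8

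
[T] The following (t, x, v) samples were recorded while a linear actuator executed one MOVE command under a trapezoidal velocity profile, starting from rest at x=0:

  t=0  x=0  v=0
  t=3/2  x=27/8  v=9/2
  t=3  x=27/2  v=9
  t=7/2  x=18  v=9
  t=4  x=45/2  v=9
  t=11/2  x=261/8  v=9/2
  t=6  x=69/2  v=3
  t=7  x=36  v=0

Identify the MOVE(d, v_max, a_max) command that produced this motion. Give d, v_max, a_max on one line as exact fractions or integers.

final state: t=7, x=36, v=0 → d = 36
a_max = (9/2−0)/(3/2−0) = 3
max v = 9 over t∈[3,4] → v_max = 9
check: 9·(3+1) = 36 ✓

d=36 v_max=9 a_max=3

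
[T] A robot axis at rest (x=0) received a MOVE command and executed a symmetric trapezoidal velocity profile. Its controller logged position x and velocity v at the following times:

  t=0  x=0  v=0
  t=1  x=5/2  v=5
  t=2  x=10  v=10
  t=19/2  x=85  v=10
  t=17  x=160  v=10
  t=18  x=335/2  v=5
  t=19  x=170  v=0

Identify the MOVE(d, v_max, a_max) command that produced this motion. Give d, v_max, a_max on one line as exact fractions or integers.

d=170 v_max=10 a_max=5

final state: t=19, x=170, v=0 → d = 170
a_max = (5−0)/(1−0) = 5
max v = 10 over t∈[2,17] → v_max = 10
check: 10·(2+15) = 170 ✓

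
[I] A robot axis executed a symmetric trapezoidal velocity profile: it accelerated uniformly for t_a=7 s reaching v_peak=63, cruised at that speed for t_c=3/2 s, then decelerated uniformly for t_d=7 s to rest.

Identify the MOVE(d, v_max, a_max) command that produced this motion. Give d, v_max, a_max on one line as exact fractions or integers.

d=1071/2 v_max=63 a_max=9

a_max = 63/7 = 9
d_a = ½·63·7 = 441/2; d_c = 63·3/2 = 189/2
d = 2·441/2 + 189/2 = 1071/2
t_c = 3/2 > 0 → v_max = v_peak = 63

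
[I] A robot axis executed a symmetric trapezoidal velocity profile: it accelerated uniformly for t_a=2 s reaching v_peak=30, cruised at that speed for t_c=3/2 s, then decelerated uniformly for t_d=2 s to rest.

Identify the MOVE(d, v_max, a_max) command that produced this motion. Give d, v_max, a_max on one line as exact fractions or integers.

a_max = 30/2 = 15
d_a = ½·30·2 = 30; d_c = 30·3/2 = 45
d = 2·30 + 45 = 105
t_c = 3/2 > 0 → v_max = v_peak = 30

d=105 v_max=30 a_max=15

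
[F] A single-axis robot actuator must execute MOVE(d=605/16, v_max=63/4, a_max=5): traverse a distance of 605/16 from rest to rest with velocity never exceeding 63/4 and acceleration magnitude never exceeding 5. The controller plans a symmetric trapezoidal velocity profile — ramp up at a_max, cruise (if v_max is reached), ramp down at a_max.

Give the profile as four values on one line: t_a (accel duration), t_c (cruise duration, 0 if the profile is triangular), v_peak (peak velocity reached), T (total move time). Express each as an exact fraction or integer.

t_a=11/4 t_c=0 v_peak=55/4 T=11/2

v_max²/a_max = (63/4)²/5 = 3969/80
605/16 < 3969/80 so t_c = 0
v_peak = √(605/16·5) = √(3025/16) = 55/4
t_a = (55/4)/5 = 11/4; t_c = 0
T = 2·11/4 = 11/2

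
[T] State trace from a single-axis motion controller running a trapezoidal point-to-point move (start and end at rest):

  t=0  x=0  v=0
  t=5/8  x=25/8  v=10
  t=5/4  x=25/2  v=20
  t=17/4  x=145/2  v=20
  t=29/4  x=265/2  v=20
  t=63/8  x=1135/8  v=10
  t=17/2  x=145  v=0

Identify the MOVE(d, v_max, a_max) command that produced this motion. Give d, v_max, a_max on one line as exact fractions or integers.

final state: t=17/2, x=145, v=0 → d = 145
a_max = (10−0)/(5/8−0) = 16
max v = 20 over t∈[5/4,29/4] → v_max = 20
check: 20·(5/4+6) = 145 ✓

d=145 v_max=20 a_max=16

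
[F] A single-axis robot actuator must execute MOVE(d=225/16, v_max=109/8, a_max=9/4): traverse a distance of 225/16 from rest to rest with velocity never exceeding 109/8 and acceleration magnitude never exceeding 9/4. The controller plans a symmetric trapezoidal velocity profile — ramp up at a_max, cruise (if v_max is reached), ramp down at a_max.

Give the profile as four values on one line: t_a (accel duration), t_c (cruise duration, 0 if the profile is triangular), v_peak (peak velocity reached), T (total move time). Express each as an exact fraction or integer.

(v_max)²/a_max = (109/8)²/(9/4) = 11881/144
225/16 < 11881/144 ⇒ no cruise
v_peak = √(225/16·9/4) = √(2025/64) = 45/8
t_a = (45/8)/(9/4) = 5/2; t_c = 0
T = 2·5/2 = 5

t_a=5/2 t_c=0 v_peak=45/8 T=5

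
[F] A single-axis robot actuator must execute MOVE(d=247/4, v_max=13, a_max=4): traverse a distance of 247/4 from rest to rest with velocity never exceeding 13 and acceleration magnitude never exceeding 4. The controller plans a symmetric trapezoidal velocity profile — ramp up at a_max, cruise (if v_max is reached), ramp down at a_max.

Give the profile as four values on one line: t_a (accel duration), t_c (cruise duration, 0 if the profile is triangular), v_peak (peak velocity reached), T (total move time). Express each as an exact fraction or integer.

(v_max)²/a_max = 13²/4 = 169/4
247/4 ≥ 169/4 so v_max reached
t_a = 13/4; v_peak = 13
d_cruise = 247/4 − 169/4 = 39/2; t_c = (39/2)/13 = 3/2
T = 2·13/4 + 3/2 = 8

t_a=13/4 t_c=3/2 v_peak=13 T=8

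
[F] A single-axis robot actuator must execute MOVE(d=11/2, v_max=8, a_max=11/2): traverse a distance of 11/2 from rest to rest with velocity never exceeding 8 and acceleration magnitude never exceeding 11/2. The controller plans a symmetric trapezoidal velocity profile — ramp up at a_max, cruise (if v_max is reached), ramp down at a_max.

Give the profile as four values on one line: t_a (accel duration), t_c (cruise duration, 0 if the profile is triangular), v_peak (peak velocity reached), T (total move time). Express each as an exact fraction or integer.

t_a=1 t_c=0 v_peak=11/2 T=2

v_max²/a_max = 8²/(11/2) = 128/11
11/2 < 128/11 so t_c = 0
v_peak = √(11/2·11/2) = √(121/4) = 11/2
t_a = (11/2)/(11/2) = 1; t_c = 0
T = 2·1 = 2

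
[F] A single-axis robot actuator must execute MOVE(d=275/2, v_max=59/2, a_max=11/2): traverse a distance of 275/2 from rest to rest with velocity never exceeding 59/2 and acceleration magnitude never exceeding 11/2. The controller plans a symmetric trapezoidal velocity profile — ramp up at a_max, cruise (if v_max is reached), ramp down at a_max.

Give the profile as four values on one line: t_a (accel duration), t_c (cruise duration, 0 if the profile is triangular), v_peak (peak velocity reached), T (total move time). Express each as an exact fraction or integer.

vₘ²/aₘ = (59/2)²/(11/2) = 3481/22
275/2 < 3481/22 ⇒ no cruise
v_peak = √(275/2·11/2) = √(3025/4) = 55/2
t_a = (55/2)/(11/2) = 5; t_c = 0
T = 2·5 = 10

t_a=5 t_c=0 v_peak=55/2 T=10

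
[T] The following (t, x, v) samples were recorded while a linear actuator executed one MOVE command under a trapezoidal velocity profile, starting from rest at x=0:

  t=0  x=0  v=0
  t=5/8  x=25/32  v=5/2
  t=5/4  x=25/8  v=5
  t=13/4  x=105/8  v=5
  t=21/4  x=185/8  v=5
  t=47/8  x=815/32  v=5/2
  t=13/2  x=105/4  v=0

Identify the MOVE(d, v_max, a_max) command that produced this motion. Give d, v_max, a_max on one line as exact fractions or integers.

final state: t=13/2, x=105/4, v=0 → d = 105/4
a_max = (5/2−0)/(5/8−0) = 4
max v = 5 over t∈[5/4,21/4] → v_max = 5
check: 5·(5/4+4) = 105/4 ✓

d=105/4 v_max=5 a_max=4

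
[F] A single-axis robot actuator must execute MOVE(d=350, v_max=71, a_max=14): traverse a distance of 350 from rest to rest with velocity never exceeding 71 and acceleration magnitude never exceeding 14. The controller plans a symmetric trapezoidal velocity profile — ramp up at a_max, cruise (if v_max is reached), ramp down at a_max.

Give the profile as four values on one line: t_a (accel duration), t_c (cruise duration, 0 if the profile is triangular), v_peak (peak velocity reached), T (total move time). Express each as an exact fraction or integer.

t_a=5 t_c=0 v_peak=70 T=10

(v_max)²/a_max = 71²/14 = 5041/14
350 < 5041/14 ⇒ no cruise
v_peak = √(350·14) = √4900 = 70
t_a = 70/14 = 5; t_c = 0
T = 2·5 = 10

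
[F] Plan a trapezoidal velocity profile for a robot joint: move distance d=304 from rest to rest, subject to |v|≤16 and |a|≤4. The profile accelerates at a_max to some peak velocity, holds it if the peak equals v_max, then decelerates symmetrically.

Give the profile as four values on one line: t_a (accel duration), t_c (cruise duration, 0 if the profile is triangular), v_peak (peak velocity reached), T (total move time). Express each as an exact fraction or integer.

t_a=4 t_c=15 v_peak=16 T=23

v_max²/a_max = 16²/4 = 64
304 ≥ 64 → trapezoidal
t_a = 16/4 = 4; v_peak = 16
d_cruise = 304 − 64 = 240; t_c = 240/16 = 15
T = 2·4 + 15 = 23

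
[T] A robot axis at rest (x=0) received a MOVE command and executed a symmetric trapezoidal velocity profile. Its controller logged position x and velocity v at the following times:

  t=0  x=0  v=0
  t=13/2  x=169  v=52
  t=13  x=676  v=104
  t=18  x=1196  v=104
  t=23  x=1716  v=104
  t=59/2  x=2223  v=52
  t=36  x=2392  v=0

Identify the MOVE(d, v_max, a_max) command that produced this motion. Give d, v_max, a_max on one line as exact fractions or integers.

final state: t=36, x=2392, v=0 → d = 2392
a_max = (52−0)/(13/2−0) = 8
max v = 104 over t∈[13,23] → v_max = 104
check: 104·(13+10) = 2392 ✓

d=2392 v_max=104 a_max=8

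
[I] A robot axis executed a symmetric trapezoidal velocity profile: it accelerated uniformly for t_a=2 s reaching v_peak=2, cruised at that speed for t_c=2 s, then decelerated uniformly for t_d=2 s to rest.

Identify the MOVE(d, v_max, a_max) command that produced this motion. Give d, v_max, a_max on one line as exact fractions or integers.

d=8 v_max=2 a_max=1

a_max = 2/2 = 1
d_a = ½·2·2 = 2; d_c = 2·2 = 4
d = 2·2 + 4 = 8
t_c = 2 > 0 → v_max = v_peak = 2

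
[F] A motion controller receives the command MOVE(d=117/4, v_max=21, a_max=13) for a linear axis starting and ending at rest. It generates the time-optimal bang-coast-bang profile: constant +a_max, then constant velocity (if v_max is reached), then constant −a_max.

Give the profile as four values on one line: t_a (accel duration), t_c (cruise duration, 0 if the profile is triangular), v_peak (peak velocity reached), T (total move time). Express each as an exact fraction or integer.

v_max²/a_max = 21²/13 = 441/13
117/4 < 441/13 so t_c = 0
v_peak = √(117/4·13) = √(1521/4) = 39/2
t_a = (39/2)/13 = 3/2; t_c = 0
T = 2·3/2 = 3

t_a=3/2 t_c=0 v_peak=39/2 T=3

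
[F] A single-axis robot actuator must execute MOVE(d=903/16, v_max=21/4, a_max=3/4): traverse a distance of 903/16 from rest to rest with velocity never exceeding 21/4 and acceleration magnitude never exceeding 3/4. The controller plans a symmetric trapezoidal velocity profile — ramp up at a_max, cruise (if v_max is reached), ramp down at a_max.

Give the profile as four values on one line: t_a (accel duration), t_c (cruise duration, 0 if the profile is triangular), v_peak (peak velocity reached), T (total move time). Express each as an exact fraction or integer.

t_a=7 t_c=15/4 v_peak=21/4 T=71/4

v_max²/a_max = (21/4)²/(3/4) = 147/4
903/16 ≥ 147/4 → trapezoidal
t_a = (21/4)/(3/4) = 7; v_peak = 21/4
d_cruise = 903/16 − 147/4 = 315/16; t_c = (315/16)/(21/4) = 15/4
T = 2·7 + 15/4 = 71/4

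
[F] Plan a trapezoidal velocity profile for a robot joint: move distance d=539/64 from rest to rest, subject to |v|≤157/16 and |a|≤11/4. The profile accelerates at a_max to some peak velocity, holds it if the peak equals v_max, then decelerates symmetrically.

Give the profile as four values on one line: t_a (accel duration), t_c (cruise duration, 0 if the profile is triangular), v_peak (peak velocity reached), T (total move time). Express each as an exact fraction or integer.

vₘ²/aₘ = (157/16)²/(11/4) = 24649/704
539/64 < 24649/704 ⇒ no cruise
v_peak = √(539/64·11/4) = √(5929/256) = 77/16
t_a = (77/16)/(11/4) = 7/4; t_c = 0
T = 2·7/4 = 7/2

t_a=7/4 t_c=0 v_peak=77/16 T=7/2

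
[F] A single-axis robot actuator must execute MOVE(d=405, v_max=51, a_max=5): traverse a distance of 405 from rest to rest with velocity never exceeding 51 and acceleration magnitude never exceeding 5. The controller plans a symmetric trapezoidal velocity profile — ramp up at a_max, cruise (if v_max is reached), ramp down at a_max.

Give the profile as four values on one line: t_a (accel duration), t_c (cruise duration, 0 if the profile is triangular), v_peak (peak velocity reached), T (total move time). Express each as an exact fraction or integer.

vₘ²/aₘ = 51²/5 = 2601/5
405 < 2601/5 → triangular
v_peak = √(405·5) = √2025 = 45
t_a = 45/5 = 9; t_c = 0
T = 2·9 = 18

t_a=9 t_c=0 v_peak=45 T=18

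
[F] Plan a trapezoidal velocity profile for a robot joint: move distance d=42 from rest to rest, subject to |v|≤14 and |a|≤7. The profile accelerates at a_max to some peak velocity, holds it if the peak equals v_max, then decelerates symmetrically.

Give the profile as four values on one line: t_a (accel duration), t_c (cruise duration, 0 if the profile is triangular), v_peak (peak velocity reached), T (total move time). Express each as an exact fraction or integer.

t_a=2 t_c=1 v_peak=14 T=5

v_max²/a_max = 14²/7 = 28
42 ≥ 28 → trapezoidal
t_a = 14/7 = 2; v_peak = 14
d_cruise = 42 − 28 = 14; t_c = 14/14 = 1
T = 2·2 + 1 = 5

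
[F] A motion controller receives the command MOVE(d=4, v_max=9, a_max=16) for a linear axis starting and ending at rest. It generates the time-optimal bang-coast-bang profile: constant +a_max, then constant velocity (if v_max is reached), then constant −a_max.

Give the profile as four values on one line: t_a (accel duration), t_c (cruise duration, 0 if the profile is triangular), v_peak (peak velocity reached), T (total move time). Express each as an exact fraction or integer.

t_a=1/2 t_c=0 v_peak=8 T=1

vₘ²/aₘ = 9²/16 = 81/16
4 < 81/16 → triangular
v_peak = √(4·16) = √64 = 8
t_a = 8/16 = 1/2; t_c = 0
T = 2·1/2 = 1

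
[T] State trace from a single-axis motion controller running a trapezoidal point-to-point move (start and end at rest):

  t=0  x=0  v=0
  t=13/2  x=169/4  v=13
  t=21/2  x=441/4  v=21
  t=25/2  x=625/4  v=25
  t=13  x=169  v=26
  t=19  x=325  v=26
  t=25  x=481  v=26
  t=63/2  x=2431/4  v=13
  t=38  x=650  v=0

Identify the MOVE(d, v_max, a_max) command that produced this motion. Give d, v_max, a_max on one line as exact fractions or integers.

d=650 v_max=26 a_max=2

final state: t=38, x=650, v=0 → d = 650
a_max = (13−0)/(13/2−0) = 2
max v = 26 over t∈[13,25] → v_max = 26
check: 26·(13+12) = 650 ✓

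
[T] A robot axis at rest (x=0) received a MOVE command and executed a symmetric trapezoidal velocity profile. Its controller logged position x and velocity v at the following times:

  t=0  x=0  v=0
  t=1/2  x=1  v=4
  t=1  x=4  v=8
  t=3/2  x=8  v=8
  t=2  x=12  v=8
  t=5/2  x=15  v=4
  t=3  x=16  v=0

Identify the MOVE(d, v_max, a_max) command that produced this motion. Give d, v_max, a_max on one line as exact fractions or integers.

d=16 v_max=8 a_max=8

final state: t=3, x=16, v=0 → d = 16
a_max = (4−0)/(1/2−0) = 8
max v = 8 over t∈[1,2] → v_max = 8
check: 8·(1+1) = 16 ✓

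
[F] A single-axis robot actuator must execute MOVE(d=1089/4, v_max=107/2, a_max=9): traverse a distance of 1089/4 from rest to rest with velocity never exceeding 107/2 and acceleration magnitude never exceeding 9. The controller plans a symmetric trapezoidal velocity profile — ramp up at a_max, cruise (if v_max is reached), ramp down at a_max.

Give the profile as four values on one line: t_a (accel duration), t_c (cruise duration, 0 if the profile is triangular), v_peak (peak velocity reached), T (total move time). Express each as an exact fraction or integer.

t_a=11/2 t_c=0 v_peak=99/2 T=11

vₘ²/aₘ = (107/2)²/9 = 11449/36
1089/4 < 11449/36 ⇒ no cruise
v_peak = √(1089/4·9) = √(9801/4) = 99/2
t_a = (99/2)/9 = 11/2; t_c = 0
T = 2·11/2 = 11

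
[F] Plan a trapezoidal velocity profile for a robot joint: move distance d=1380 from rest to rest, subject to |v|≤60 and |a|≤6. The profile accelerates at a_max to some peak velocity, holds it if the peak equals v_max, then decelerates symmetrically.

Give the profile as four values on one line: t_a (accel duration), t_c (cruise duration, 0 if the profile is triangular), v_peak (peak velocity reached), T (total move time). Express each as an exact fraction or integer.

v_max²/a_max = 60²/6 = 600
1380 ≥ 600 → trapezoidal
t_a = 60/6 = 10; v_peak = 60
d_cruise = 1380 − 600 = 780; t_c = 780/60 = 13
T = 2·10 + 13 = 33

t_a=10 t_c=13 v_peak=60 T=33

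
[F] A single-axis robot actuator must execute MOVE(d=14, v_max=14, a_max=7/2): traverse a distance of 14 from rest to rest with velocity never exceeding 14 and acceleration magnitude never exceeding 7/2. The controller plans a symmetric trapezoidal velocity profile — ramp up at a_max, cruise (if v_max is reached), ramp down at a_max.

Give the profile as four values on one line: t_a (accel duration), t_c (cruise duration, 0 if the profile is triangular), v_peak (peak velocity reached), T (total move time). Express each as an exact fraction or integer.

(v_max)²/a_max = 14²/(7/2) = 56
14 < 56 → triangular
v_peak = √(14·7/2) = √49 = 7
t_a = 7/(7/2) = 2; t_c = 0
T = 2·2 = 4

t_a=2 t_c=0 v_peak=7 T=4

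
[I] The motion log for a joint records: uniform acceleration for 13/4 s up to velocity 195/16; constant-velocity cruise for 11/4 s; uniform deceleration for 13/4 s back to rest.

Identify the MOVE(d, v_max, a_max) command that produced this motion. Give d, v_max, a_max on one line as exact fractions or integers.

a_max = (195/16)/(13/4) = 15/4
d_a = ½·195/16·13/4 = 2535/128; d_c = 195/16·11/4 = 2145/64
d = 2·2535/128 + 2145/64 = 585/8
t_c = 11/4 > 0 → v_max = v_peak = 195/16

d=585/8 v_max=195/16 a_max=15/4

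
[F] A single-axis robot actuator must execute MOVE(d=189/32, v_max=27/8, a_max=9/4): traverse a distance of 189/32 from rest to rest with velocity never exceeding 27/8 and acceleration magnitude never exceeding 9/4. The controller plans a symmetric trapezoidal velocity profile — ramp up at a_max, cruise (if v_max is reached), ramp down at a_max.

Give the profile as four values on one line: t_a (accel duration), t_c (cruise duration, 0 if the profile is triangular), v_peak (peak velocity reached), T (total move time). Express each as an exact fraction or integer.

vₘ²/aₘ = (27/8)²/(9/4) = 81/16
189/32 ≥ 81/16 → trapezoidal
t_a = (27/8)/(9/4) = 3/2; v_peak = 27/8
d_cruise = 189/32 − 81/16 = 27/32; t_c = (27/32)/(27/8) = 1/4
T = 2·3/2 + 1/4 = 13/4

t_a=3/2 t_c=1/4 v_peak=27/8 T=13/4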